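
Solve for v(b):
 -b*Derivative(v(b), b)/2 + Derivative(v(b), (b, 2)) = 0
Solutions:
 v(b) = C1 + C2*erfi(b/2)


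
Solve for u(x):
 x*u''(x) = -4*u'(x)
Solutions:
 u(x) = C1 + C2/x^3


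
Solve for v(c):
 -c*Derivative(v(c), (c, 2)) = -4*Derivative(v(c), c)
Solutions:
 v(c) = C1 + C2*c^5


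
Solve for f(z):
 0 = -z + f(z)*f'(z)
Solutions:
 f(z) = -sqrt(C1 + z^2)
 f(z) = sqrt(C1 + z^2)


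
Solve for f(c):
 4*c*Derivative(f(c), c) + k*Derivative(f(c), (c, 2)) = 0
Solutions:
 f(c) = C1 + C2*sqrt(k)*erf(sqrt(2)*c*sqrt(1/k))


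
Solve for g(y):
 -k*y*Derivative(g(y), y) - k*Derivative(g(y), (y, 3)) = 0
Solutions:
 g(y) = C1 + Integral(C2*airyai(-y) + C3*airybi(-y), y)


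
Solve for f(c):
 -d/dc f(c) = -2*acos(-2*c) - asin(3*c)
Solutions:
 f(c) = C1 + 2*c*acos(-2*c) + c*asin(3*c) + sqrt(1 - 9*c^2)/3 + sqrt(1 - 4*c^2)


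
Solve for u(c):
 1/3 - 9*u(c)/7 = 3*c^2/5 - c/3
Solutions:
 u(c) = -7*c^2/15 + 7*c/27 + 7/27


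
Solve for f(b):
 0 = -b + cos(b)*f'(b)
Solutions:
 f(b) = C1 + Integral(b/cos(b), b)


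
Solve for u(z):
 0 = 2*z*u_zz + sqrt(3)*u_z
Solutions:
 u(z) = C1 + C2*z^(1 - sqrt(3)/2)


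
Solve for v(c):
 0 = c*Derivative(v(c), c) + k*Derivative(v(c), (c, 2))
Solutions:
 v(c) = C1 + C2*sqrt(k)*erf(sqrt(2)*c*sqrt(1/k)/2)


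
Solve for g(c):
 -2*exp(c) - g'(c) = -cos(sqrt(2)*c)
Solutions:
 g(c) = C1 - 2*exp(c) + sqrt(2)*sin(sqrt(2)*c)/2


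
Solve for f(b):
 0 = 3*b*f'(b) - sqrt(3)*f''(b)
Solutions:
 f(b) = C1 + C2*erfi(sqrt(2)*3^(1/4)*b/2)


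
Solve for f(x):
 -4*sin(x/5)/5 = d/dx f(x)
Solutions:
 f(x) = C1 + 4*cos(x/5)


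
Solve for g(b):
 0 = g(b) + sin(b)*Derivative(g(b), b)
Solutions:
 g(b) = C1*sqrt(cos(b) + 1)/sqrt(cos(b) - 1)


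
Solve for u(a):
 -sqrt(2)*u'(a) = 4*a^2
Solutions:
 u(a) = C1 - 2*sqrt(2)*a^3/3


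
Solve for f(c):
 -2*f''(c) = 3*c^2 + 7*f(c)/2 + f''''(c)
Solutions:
 f(c) = -6*c^2/7 + (C1*sin(2^(3/4)*7^(1/4)*c*cos(atan(sqrt(10)/2)/2)/2) + C2*cos(2^(3/4)*7^(1/4)*c*cos(atan(sqrt(10)/2)/2)/2))*exp(-2^(3/4)*7^(1/4)*c*sin(atan(sqrt(10)/2)/2)/2) + (C3*sin(2^(3/4)*7^(1/4)*c*cos(atan(sqrt(10)/2)/2)/2) + C4*cos(2^(3/4)*7^(1/4)*c*cos(atan(sqrt(10)/2)/2)/2))*exp(2^(3/4)*7^(1/4)*c*sin(atan(sqrt(10)/2)/2)/2) + 48/49


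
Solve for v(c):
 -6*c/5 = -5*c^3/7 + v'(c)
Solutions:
 v(c) = C1 + 5*c^4/28 - 3*c^2/5


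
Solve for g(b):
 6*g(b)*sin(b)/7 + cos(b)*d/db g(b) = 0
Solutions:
 g(b) = C1*cos(b)^(6/7)


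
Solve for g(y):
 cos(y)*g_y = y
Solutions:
 g(y) = C1 + Integral(y/cos(y), y)


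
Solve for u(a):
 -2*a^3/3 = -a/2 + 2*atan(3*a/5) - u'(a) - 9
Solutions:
 u(a) = C1 + a^4/6 - a^2/4 + 2*a*atan(3*a/5) - 9*a - 5*log(9*a^2 + 25)/3


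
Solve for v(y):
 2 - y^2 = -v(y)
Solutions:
 v(y) = y^2 - 2


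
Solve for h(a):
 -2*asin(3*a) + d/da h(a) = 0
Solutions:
 h(a) = C1 + 2*a*asin(3*a) + 2*sqrt(1 - 9*a^2)/3


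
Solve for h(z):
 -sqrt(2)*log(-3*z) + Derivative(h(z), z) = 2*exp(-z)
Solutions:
 h(z) = C1 + sqrt(2)*z*log(-z) + sqrt(2)*z*(-1 + log(3)) - 2*exp(-z)


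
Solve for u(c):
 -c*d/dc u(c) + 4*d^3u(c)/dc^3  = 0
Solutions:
 u(c) = C1 + Integral(C2*airyai(2^(1/3)*c/2) + C3*airybi(2^(1/3)*c/2), c)


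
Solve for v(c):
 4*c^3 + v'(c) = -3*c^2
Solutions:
 v(c) = C1 - c^4 - c^3


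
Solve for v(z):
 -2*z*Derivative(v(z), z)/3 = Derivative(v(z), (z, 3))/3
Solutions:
 v(z) = C1 + Integral(C2*airyai(-2^(1/3)*z) + C3*airybi(-2^(1/3)*z), z)


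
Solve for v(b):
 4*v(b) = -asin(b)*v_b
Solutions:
 v(b) = C1*exp(-4*Integral(1/asin(b), b))


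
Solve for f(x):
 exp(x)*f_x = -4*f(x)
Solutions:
 f(x) = C1*exp(4*exp(-x))


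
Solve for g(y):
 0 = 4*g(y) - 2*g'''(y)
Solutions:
 g(y) = C3*exp(2^(1/3)*y) + (C1*sin(2^(1/3)*sqrt(3)*y/2) + C2*cos(2^(1/3)*sqrt(3)*y/2))*exp(-2^(1/3)*y/2)


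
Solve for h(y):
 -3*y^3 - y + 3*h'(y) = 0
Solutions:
 h(y) = C1 + y^4/4 + y^2/6


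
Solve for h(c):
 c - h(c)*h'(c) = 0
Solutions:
 h(c) = -sqrt(C1 + c^2)
 h(c) = sqrt(C1 + c^2)


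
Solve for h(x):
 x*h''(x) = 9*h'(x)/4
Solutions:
 h(x) = C1 + C2*x^(13/4)


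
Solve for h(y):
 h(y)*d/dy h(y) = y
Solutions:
 h(y) = -sqrt(C1 + y^2)
 h(y) = sqrt(C1 + y^2)


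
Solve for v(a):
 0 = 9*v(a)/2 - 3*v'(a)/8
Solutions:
 v(a) = C1*exp(12*a)


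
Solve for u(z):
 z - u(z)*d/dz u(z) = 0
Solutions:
 u(z) = -sqrt(C1 + z^2)
 u(z) = sqrt(C1 + z^2)


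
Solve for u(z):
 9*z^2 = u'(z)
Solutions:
 u(z) = C1 + 3*z^3


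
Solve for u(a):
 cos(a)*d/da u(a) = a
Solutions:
 u(a) = C1 + Integral(a/cos(a), a)


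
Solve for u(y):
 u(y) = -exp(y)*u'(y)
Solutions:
 u(y) = C1*exp(exp(-y))


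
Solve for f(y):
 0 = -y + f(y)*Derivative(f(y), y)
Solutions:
 f(y) = -sqrt(C1 + y^2)
 f(y) = sqrt(C1 + y^2)


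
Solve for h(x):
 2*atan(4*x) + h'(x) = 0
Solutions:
 h(x) = C1 - 2*x*atan(4*x) + log(16*x^2 + 1)/4


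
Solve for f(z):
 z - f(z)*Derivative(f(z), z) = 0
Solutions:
 f(z) = -sqrt(C1 + z^2)
 f(z) = sqrt(C1 + z^2)


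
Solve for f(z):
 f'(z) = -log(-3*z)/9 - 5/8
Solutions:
 f(z) = C1 - z*log(-z)/9 + z*(-37 - 8*log(3))/72


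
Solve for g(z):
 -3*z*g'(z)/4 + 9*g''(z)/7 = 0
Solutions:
 g(z) = C1 + C2*erfi(sqrt(42)*z/12)


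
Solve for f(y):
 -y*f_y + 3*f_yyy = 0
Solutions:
 f(y) = C1 + Integral(C2*airyai(3^(2/3)*y/3) + C3*airybi(3^(2/3)*y/3), y)


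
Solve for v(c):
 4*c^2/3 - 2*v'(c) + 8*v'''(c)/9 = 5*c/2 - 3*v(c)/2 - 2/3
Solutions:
 v(c) = C1*exp(6^(1/3)*c*(2*6^(1/3)/(sqrt(33) + 9)^(1/3) + (sqrt(33) + 9)^(1/3))/8)*sin(2^(1/3)*3^(1/6)*c*(-3^(2/3)*(sqrt(33) + 9)^(1/3) + 6*2^(1/3)/(sqrt(33) + 9)^(1/3))/8) + C2*exp(6^(1/3)*c*(2*6^(1/3)/(sqrt(33) + 9)^(1/3) + (sqrt(33) + 9)^(1/3))/8)*cos(2^(1/3)*3^(1/6)*c*(-3^(2/3)*(sqrt(33) + 9)^(1/3) + 6*2^(1/3)/(sqrt(33) + 9)^(1/3))/8) + C3*exp(-6^(1/3)*c*(2*6^(1/3)/(sqrt(33) + 9)^(1/3) + (sqrt(33) + 9)^(1/3))/4) - 8*c^2/9 - 19*c/27 - 112/81


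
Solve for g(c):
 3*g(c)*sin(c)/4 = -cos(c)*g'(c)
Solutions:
 g(c) = C1*cos(c)^(3/4)


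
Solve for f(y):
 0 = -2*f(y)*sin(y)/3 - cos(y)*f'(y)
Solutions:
 f(y) = C1*cos(y)^(2/3)


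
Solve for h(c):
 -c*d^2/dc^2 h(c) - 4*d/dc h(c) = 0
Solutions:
 h(c) = C1 + C2/c^3


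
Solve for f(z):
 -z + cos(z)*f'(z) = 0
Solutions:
 f(z) = C1 + Integral(z/cos(z), z)


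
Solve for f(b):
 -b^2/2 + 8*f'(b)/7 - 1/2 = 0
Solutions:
 f(b) = C1 + 7*b^3/48 + 7*b/16


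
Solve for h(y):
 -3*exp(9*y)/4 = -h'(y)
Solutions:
 h(y) = C1 + exp(9*y)/12


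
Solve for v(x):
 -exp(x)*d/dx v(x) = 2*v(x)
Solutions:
 v(x) = C1*exp(2*exp(-x))


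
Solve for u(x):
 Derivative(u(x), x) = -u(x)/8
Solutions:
 u(x) = C1*exp(-x/8)


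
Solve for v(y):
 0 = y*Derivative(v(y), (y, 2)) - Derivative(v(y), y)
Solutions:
 v(y) = C1 + C2*y^2


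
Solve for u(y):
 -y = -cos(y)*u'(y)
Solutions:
 u(y) = C1 + Integral(y/cos(y), y)


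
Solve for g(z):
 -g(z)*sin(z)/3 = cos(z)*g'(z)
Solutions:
 g(z) = C1*cos(z)^(1/3)


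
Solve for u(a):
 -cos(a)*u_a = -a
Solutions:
 u(a) = C1 + Integral(a/cos(a), a)


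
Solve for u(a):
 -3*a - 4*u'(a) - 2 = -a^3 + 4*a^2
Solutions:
 u(a) = C1 + a^4/16 - a^3/3 - 3*a^2/8 - a/2


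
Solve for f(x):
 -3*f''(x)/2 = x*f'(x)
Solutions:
 f(x) = C1 + C2*erf(sqrt(3)*x/3)


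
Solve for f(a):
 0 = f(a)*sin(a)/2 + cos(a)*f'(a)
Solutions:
 f(a) = C1*sqrt(cos(a))


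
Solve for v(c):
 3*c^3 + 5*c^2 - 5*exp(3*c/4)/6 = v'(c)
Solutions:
 v(c) = C1 + 3*c^4/4 + 5*c^3/3 - 10*exp(3*c/4)/9


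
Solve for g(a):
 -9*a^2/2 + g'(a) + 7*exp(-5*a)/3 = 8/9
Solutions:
 g(a) = C1 + 3*a^3/2 + 8*a/9 + 7*exp(-5*a)/15


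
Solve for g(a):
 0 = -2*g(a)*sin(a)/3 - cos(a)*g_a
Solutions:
 g(a) = C1*cos(a)^(2/3)


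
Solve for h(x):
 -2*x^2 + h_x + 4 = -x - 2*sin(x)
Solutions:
 h(x) = C1 + 2*x^3/3 - x^2/2 - 4*x + 2*cos(x)


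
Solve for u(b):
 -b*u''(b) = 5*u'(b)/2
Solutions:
 u(b) = C1 + C2/b^(3/2)


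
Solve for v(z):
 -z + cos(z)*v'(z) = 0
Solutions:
 v(z) = C1 + Integral(z/cos(z), z)


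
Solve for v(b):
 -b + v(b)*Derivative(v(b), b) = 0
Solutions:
 v(b) = -sqrt(C1 + b^2)
 v(b) = sqrt(C1 + b^2)


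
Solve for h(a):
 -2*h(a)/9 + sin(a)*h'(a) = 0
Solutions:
 h(a) = C1*(cos(a) - 1)^(1/9)/(cos(a) + 1)^(1/9)


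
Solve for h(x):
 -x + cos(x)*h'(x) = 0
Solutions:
 h(x) = C1 + Integral(x/cos(x), x)


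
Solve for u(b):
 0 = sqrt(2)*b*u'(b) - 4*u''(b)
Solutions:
 u(b) = C1 + C2*erfi(2^(3/4)*b/4)


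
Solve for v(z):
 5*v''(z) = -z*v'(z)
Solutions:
 v(z) = C1 + C2*erf(sqrt(10)*z/10)


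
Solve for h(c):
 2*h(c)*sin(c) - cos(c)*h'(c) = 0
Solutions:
 h(c) = C1/cos(c)^2


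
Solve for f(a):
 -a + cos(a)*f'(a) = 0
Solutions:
 f(a) = C1 + Integral(a/cos(a), a)


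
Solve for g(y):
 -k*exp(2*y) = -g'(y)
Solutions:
 g(y) = C1 + k*exp(2*y)/2


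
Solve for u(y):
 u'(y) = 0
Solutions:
 u(y) = C1


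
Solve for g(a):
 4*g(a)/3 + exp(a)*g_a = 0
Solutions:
 g(a) = C1*exp(4*exp(-a)/3)


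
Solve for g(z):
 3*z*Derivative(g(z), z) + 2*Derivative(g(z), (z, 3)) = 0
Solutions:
 g(z) = C1 + Integral(C2*airyai(-2^(2/3)*3^(1/3)*z/2) + C3*airybi(-2^(2/3)*3^(1/3)*z/2), z)


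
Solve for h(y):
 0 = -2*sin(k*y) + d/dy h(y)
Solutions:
 h(y) = C1 - 2*cos(k*y)/k


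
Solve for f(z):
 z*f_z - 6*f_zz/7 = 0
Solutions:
 f(z) = C1 + C2*erfi(sqrt(21)*z/6)


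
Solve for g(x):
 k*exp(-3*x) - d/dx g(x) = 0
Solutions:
 g(x) = C1 - k*exp(-3*x)/3


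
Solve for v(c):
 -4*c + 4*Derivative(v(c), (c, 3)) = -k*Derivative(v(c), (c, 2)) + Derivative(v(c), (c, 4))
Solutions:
 v(c) = C1 + C2*c + C3*exp(c*(2 - sqrt(k + 4))) + C4*exp(c*(sqrt(k + 4) + 2)) + 2*c^3/(3*k) - 8*c^2/k^2


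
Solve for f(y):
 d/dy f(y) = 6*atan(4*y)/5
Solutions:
 f(y) = C1 + 6*y*atan(4*y)/5 - 3*log(16*y^2 + 1)/20


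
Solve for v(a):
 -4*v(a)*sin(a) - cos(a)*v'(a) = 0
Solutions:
 v(a) = C1*cos(a)^4


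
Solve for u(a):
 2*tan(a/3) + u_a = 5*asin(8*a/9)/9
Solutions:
 u(a) = C1 + 5*a*asin(8*a/9)/9 + 5*sqrt(81 - 64*a^2)/72 + 6*log(cos(a/3))


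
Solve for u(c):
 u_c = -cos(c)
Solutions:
 u(c) = C1 - sin(c)


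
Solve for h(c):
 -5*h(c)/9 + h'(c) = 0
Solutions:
 h(c) = C1*exp(5*c/9)


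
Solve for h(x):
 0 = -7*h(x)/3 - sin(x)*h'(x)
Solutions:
 h(x) = C1*(cos(x) + 1)^(7/6)/(cos(x) - 1)^(7/6)


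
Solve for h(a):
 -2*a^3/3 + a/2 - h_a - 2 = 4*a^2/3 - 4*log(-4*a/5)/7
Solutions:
 h(a) = C1 - a^4/6 - 4*a^3/9 + a^2/4 + 4*a*log(-a)/7 + 2*a*(-9 - 2*log(5) + 4*log(2))/7


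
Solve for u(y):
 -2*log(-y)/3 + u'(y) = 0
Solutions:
 u(y) = C1 + 2*y*log(-y)/3 - 2*y/3


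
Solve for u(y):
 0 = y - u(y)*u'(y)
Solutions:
 u(y) = -sqrt(C1 + y^2)
 u(y) = sqrt(C1 + y^2)


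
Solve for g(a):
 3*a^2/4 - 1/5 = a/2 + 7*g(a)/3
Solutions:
 g(a) = 9*a^2/28 - 3*a/14 - 3/35


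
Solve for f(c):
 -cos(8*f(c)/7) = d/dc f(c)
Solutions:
 c - 7*log(sin(8*f(c)/7) - 1)/16 + 7*log(sin(8*f(c)/7) + 1)/16 = C1


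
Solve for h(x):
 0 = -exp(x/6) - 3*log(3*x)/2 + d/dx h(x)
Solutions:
 h(x) = C1 + 3*x*log(x)/2 + 3*x*(-1 + log(3))/2 + 6*exp(x/6)


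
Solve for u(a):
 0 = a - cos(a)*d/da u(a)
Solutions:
 u(a) = C1 + Integral(a/cos(a), a)


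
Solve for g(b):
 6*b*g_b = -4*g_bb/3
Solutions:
 g(b) = C1 + C2*erf(3*b/2)


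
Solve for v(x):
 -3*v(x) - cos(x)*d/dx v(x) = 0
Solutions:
 v(x) = C1*(sin(x) - 1)^(3/2)/(sin(x) + 1)^(3/2)


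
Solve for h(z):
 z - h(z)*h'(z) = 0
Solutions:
 h(z) = -sqrt(C1 + z^2)
 h(z) = sqrt(C1 + z^2)


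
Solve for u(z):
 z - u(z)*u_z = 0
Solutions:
 u(z) = -sqrt(C1 + z^2)
 u(z) = sqrt(C1 + z^2)


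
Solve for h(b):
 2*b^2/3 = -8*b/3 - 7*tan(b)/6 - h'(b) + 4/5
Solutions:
 h(b) = C1 - 2*b^3/9 - 4*b^2/3 + 4*b/5 + 7*log(cos(b))/6


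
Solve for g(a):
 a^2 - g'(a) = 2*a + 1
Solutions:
 g(a) = C1 + a^3/3 - a^2 - a


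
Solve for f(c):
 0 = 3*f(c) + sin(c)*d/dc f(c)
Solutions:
 f(c) = C1*(cos(c) + 1)^(3/2)/(cos(c) - 1)^(3/2)


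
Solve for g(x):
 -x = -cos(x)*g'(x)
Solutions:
 g(x) = C1 + Integral(x/cos(x), x)


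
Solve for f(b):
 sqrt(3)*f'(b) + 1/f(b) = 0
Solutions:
 f(b) = -sqrt(C1 - 6*sqrt(3)*b)/3
 f(b) = sqrt(C1 - 6*sqrt(3)*b)/3


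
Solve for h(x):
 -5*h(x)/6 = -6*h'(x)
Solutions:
 h(x) = C1*exp(5*x/36)


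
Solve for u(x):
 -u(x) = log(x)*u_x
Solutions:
 u(x) = C1*exp(-li(x))


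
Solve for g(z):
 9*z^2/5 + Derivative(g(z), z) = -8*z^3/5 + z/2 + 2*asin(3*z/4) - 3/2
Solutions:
 g(z) = C1 - 2*z^4/5 - 3*z^3/5 + z^2/4 + 2*z*asin(3*z/4) - 3*z/2 + 2*sqrt(16 - 9*z^2)/3


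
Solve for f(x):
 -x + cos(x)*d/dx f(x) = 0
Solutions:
 f(x) = C1 + Integral(x/cos(x), x)


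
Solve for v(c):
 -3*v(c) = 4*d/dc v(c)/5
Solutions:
 v(c) = C1*exp(-15*c/4)


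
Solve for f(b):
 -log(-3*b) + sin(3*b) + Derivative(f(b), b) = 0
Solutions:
 f(b) = C1 + b*log(-b) - b + b*log(3) + cos(3*b)/3


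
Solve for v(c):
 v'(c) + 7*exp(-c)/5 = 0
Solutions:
 v(c) = C1 + 7*exp(-c)/5


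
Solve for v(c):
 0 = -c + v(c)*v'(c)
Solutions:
 v(c) = -sqrt(C1 + c^2)
 v(c) = sqrt(C1 + c^2)


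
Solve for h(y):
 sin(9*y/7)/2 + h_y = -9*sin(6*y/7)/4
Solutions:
 h(y) = C1 + 21*cos(6*y/7)/8 + 7*cos(9*y/7)/18


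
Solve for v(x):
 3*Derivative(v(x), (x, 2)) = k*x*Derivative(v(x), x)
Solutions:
 v(x) = Piecewise((-sqrt(6)*sqrt(pi)*C1*erf(sqrt(6)*x*sqrt(-k)/6)/(2*sqrt(-k)) - C2, (k > 0) | (k < 0)), (-C1*x - C2, True))


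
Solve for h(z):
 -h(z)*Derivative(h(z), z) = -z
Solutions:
 h(z) = -sqrt(C1 + z^2)
 h(z) = sqrt(C1 + z^2)


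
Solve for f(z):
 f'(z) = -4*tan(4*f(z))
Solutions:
 f(z) = -asin(C1*exp(-16*z))/4 + pi/4
 f(z) = asin(C1*exp(-16*z))/4


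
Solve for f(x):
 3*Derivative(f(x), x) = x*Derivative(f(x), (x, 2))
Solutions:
 f(x) = C1 + C2*x^4


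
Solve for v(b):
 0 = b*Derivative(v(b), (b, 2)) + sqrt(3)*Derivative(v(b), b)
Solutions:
 v(b) = C1 + C2*b^(1 - sqrt(3))


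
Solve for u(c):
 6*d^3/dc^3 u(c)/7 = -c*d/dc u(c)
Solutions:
 u(c) = C1 + Integral(C2*airyai(-6^(2/3)*7^(1/3)*c/6) + C3*airybi(-6^(2/3)*7^(1/3)*c/6), c)


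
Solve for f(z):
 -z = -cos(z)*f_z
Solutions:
 f(z) = C1 + Integral(z/cos(z), z)


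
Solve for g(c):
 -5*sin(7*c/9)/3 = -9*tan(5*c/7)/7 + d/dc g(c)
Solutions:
 g(c) = C1 - 9*log(cos(5*c/7))/5 + 15*cos(7*c/9)/7


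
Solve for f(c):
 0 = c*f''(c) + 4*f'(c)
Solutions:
 f(c) = C1 + C2/c^3


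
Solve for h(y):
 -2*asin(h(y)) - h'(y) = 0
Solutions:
 Integral(1/asin(_y), (_y, h(y))) = C1 - 2*y


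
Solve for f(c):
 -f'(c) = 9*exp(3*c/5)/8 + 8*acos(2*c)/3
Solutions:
 f(c) = C1 - 8*c*acos(2*c)/3 + 4*sqrt(1 - 4*c^2)/3 - 15*exp(3*c/5)/8


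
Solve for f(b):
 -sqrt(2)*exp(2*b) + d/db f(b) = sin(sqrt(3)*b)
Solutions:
 f(b) = C1 + sqrt(2)*exp(2*b)/2 - sqrt(3)*cos(sqrt(3)*b)/3


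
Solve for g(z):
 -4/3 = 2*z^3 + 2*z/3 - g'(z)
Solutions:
 g(z) = C1 + z^4/2 + z^2/3 + 4*z/3


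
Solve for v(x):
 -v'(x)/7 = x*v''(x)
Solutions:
 v(x) = C1 + C2*x^(6/7)


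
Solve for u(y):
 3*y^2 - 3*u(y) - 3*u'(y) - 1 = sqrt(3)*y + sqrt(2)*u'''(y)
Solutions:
 u(y) = C1*exp(y*(-2*2^(1/6)/(3*sqrt(2) + 2*sqrt(sqrt(2) + 9/2))^(1/3) + 2^(1/3)*(3*sqrt(2) + 2*sqrt(sqrt(2) + 9/2))^(1/3))/4)*sin(sqrt(3)*y*(18*2^(1/6)/(81*sqrt(2) + 2*sqrt(729*sqrt(2) + 6561/2))^(1/3) + 2^(1/3)*(81*sqrt(2) + 2*sqrt(729*sqrt(2) + 6561/2))^(1/3))/12) + C2*exp(y*(-2*2^(1/6)/(3*sqrt(2) + 2*sqrt(sqrt(2) + 9/2))^(1/3) + 2^(1/3)*(3*sqrt(2) + 2*sqrt(sqrt(2) + 9/2))^(1/3))/4)*cos(sqrt(3)*y*(18*2^(1/6)/(81*sqrt(2) + 2*sqrt(729*sqrt(2) + 6561/2))^(1/3) + 2^(1/3)*(81*sqrt(2) + 2*sqrt(729*sqrt(2) + 6561/2))^(1/3))/12) + C3*exp(y*(-2^(1/3)*(3*sqrt(2) + 2*sqrt(sqrt(2) + 9/2))^(1/3)/2 + 2^(1/6)/(3*sqrt(2) + 2*sqrt(sqrt(2) + 9/2))^(1/3))) + y^2 - 2*y - sqrt(3)*y/3 + sqrt(3)/3 + 5/3


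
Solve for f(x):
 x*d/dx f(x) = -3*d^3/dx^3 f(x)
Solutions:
 f(x) = C1 + Integral(C2*airyai(-3^(2/3)*x/3) + C3*airybi(-3^(2/3)*x/3), x)


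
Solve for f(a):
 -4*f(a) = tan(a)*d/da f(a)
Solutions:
 f(a) = C1/sin(a)^4


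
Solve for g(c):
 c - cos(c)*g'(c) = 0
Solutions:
 g(c) = C1 + Integral(c/cos(c), c)


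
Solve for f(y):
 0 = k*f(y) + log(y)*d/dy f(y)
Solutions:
 f(y) = C1*exp(-k*li(y))


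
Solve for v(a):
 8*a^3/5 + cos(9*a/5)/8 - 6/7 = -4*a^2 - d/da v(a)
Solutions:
 v(a) = C1 - 2*a^4/5 - 4*a^3/3 + 6*a/7 - 5*sin(9*a/5)/72


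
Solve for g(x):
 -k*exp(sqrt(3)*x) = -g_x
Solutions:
 g(x) = C1 + sqrt(3)*k*exp(sqrt(3)*x)/3


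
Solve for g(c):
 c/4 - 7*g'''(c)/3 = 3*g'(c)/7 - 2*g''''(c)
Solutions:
 g(c) = C1 + C2*exp(c*(-7^(2/3)*(108*sqrt(3441) + 6775)^(1/3) - 343*7^(1/3)/(108*sqrt(3441) + 6775)^(1/3) + 98)/252)*sin(sqrt(3)*7^(1/3)*c*(-7^(1/3)*(108*sqrt(3441) + 6775)^(1/3) + 343/(108*sqrt(3441) + 6775)^(1/3))/252) + C3*exp(c*(-7^(2/3)*(108*sqrt(3441) + 6775)^(1/3) - 343*7^(1/3)/(108*sqrt(3441) + 6775)^(1/3) + 98)/252)*cos(sqrt(3)*7^(1/3)*c*(-7^(1/3)*(108*sqrt(3441) + 6775)^(1/3) + 343/(108*sqrt(3441) + 6775)^(1/3))/252) + C4*exp(c*(343*7^(1/3)/(108*sqrt(3441) + 6775)^(1/3) + 49 + 7^(2/3)*(108*sqrt(3441) + 6775)^(1/3))/126) + 7*c^2/24


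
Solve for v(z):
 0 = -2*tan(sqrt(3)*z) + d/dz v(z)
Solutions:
 v(z) = C1 - 2*sqrt(3)*log(cos(sqrt(3)*z))/3


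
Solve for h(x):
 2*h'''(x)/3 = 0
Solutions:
 h(x) = C1 + C2*x + C3*x^2


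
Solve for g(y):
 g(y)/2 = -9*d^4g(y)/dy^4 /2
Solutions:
 g(y) = (C1*sin(sqrt(6)*y/6) + C2*cos(sqrt(6)*y/6))*exp(-sqrt(6)*y/6) + (C3*sin(sqrt(6)*y/6) + C4*cos(sqrt(6)*y/6))*exp(sqrt(6)*y/6)


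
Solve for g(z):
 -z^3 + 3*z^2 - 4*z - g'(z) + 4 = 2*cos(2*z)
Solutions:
 g(z) = C1 - z^4/4 + z^3 - 2*z^2 + 4*z - sin(2*z)


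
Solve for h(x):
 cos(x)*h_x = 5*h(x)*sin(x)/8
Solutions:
 h(x) = C1/cos(x)^(5/8)


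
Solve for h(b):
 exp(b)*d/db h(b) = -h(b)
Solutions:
 h(b) = C1*exp(exp(-b))


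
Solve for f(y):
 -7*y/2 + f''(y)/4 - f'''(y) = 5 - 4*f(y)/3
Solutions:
 f(y) = C1*exp(y*(-(48*sqrt(577) + 1153)^(1/3) - 1/(48*sqrt(577) + 1153)^(1/3) + 2)/24)*sin(sqrt(3)*y*(-(48*sqrt(577) + 1153)^(1/3) + (48*sqrt(577) + 1153)^(-1/3))/24) + C2*exp(y*(-(48*sqrt(577) + 1153)^(1/3) - 1/(48*sqrt(577) + 1153)^(1/3) + 2)/24)*cos(sqrt(3)*y*(-(48*sqrt(577) + 1153)^(1/3) + (48*sqrt(577) + 1153)^(-1/3))/24) + C3*exp(y*((48*sqrt(577) + 1153)^(-1/3) + 1 + (48*sqrt(577) + 1153)^(1/3))/12) + 21*y/8 + 15/4


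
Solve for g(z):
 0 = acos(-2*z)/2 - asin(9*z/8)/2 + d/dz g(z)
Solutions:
 g(z) = C1 - z*acos(-2*z)/2 + z*asin(9*z/8)/2 - sqrt(1 - 4*z^2)/4 + sqrt(64 - 81*z^2)/18


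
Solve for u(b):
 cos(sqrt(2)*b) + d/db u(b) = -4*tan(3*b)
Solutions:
 u(b) = C1 + 4*log(cos(3*b))/3 - sqrt(2)*sin(sqrt(2)*b)/2


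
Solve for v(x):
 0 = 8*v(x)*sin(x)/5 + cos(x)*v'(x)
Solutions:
 v(x) = C1*cos(x)^(8/5)


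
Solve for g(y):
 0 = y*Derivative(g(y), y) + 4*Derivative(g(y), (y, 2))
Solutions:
 g(y) = C1 + C2*erf(sqrt(2)*y/4)


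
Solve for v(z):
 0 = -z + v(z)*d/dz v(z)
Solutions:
 v(z) = -sqrt(C1 + z^2)
 v(z) = sqrt(C1 + z^2)


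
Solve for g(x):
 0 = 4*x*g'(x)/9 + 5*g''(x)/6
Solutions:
 g(x) = C1 + C2*erf(2*sqrt(15)*x/15)


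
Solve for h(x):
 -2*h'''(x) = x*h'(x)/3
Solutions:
 h(x) = C1 + Integral(C2*airyai(-6^(2/3)*x/6) + C3*airybi(-6^(2/3)*x/6), x)


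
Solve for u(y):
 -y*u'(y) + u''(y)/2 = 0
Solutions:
 u(y) = C1 + C2*erfi(y)


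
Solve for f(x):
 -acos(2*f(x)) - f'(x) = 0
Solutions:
 Integral(1/acos(2*_y), (_y, f(x))) = C1 - x


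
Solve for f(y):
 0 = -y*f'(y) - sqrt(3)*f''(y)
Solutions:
 f(y) = C1 + C2*erf(sqrt(2)*3^(3/4)*y/6)


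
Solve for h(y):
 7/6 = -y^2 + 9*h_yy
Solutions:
 h(y) = C1 + C2*y + y^4/108 + 7*y^2/108


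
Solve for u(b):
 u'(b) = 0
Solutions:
 u(b) = C1


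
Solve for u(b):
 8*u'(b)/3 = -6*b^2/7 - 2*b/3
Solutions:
 u(b) = C1 - 3*b^3/28 - b^2/8


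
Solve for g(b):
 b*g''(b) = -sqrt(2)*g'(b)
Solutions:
 g(b) = C1 + C2*b^(1 - sqrt(2))


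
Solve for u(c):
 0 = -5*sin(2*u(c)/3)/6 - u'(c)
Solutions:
 5*c/6 + 3*log(cos(2*u(c)/3) - 1)/4 - 3*log(cos(2*u(c)/3) + 1)/4 = C1


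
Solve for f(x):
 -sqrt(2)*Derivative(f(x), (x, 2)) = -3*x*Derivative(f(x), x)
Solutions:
 f(x) = C1 + C2*erfi(2^(1/4)*sqrt(3)*x/2)


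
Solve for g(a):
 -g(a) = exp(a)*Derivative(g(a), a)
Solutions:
 g(a) = C1*exp(exp(-a))


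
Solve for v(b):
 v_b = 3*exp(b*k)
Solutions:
 v(b) = C1 + 3*exp(b*k)/k


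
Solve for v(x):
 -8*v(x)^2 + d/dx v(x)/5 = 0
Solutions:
 v(x) = -1/(C1 + 40*x)


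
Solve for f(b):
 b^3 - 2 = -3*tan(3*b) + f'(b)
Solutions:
 f(b) = C1 + b^4/4 - 2*b - log(cos(3*b))


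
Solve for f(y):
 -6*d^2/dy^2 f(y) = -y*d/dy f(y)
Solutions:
 f(y) = C1 + C2*erfi(sqrt(3)*y/6)


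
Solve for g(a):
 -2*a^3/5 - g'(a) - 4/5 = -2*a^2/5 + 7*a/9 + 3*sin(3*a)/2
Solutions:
 g(a) = C1 - a^4/10 + 2*a^3/15 - 7*a^2/18 - 4*a/5 + cos(3*a)/2


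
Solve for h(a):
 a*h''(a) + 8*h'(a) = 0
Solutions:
 h(a) = C1 + C2/a^7


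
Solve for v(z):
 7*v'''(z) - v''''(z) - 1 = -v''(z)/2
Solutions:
 v(z) = C1 + C2*z + C3*exp(z*(7 - sqrt(51))/2) + C4*exp(z*(7 + sqrt(51))/2) + z^2


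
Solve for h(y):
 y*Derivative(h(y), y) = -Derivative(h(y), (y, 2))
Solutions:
 h(y) = C1 + C2*erf(sqrt(2)*y/2)


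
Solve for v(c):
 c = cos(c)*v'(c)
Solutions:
 v(c) = C1 + Integral(c/cos(c), c)


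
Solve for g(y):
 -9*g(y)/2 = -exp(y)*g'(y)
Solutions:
 g(y) = C1*exp(-9*exp(-y)/2)


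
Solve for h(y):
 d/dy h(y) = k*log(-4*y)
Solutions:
 h(y) = C1 + k*y*log(-y) + k*y*(-1 + 2*log(2))


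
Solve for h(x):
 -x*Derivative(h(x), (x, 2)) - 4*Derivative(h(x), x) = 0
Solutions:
 h(x) = C1 + C2/x^3


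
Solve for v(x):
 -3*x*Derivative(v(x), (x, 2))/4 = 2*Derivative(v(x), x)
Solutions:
 v(x) = C1 + C2/x^(5/3)


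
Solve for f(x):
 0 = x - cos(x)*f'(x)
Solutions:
 f(x) = C1 + Integral(x/cos(x), x)


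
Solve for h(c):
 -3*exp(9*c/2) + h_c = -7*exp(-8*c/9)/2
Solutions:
 h(c) = C1 + 2*exp(9*c/2)/3 + 63*exp(-8*c/9)/16


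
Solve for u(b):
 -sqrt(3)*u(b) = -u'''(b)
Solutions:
 u(b) = C3*exp(3^(1/6)*b) + (C1*sin(3^(2/3)*b/2) + C2*cos(3^(2/3)*b/2))*exp(-3^(1/6)*b/2)


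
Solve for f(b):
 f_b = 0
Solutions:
 f(b) = C1


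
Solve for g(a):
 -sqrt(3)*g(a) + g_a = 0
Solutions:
 g(a) = C1*exp(sqrt(3)*a)


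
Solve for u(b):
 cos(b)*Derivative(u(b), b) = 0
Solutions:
 u(b) = C1


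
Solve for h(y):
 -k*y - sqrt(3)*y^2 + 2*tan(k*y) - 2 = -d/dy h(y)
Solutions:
 h(y) = C1 + k*y^2/2 + sqrt(3)*y^3/3 + 2*y - 2*Piecewise((-log(cos(k*y))/k, Ne(k, 0)), (0, True))


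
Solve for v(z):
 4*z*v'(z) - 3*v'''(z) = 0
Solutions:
 v(z) = C1 + Integral(C2*airyai(6^(2/3)*z/3) + C3*airybi(6^(2/3)*z/3), z)


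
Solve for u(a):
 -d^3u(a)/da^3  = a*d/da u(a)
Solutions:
 u(a) = C1 + Integral(C2*airyai(-a) + C3*airybi(-a), a)


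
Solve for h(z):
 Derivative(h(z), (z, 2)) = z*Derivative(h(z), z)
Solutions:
 h(z) = C1 + C2*erfi(sqrt(2)*z/2)


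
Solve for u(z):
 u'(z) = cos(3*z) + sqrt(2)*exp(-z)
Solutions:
 u(z) = C1 + sin(3*z)/3 - sqrt(2)*exp(-z)


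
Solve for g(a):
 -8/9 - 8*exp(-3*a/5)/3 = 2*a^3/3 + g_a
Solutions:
 g(a) = C1 - a^4/6 - 8*a/9 + 40*exp(-3*a/5)/9


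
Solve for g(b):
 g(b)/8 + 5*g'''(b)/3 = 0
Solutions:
 g(b) = C3*exp(-3^(1/3)*5^(2/3)*b/10) + (C1*sin(3^(5/6)*5^(2/3)*b/20) + C2*cos(3^(5/6)*5^(2/3)*b/20))*exp(3^(1/3)*5^(2/3)*b/20)


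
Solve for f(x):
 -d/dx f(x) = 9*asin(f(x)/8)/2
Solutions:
 Integral(1/asin(_y/8), (_y, f(x))) = C1 - 9*x/2


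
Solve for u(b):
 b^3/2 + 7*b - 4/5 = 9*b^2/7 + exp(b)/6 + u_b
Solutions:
 u(b) = C1 + b^4/8 - 3*b^3/7 + 7*b^2/2 - 4*b/5 - exp(b)/6


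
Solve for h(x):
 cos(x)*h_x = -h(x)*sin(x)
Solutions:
 h(x) = C1*cos(x)


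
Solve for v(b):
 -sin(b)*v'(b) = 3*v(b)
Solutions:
 v(b) = C1*(cos(b) + 1)^(3/2)/(cos(b) - 1)^(3/2)


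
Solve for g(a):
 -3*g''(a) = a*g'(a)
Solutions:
 g(a) = C1 + C2*erf(sqrt(6)*a/6)


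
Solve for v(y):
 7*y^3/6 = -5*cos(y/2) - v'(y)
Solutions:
 v(y) = C1 - 7*y^4/24 - 10*sin(y/2)


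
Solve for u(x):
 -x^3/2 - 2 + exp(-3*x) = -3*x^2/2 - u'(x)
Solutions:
 u(x) = C1 + x^4/8 - x^3/2 + 2*x + exp(-3*x)/3


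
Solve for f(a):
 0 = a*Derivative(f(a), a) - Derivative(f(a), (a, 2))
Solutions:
 f(a) = C1 + C2*erfi(sqrt(2)*a/2)


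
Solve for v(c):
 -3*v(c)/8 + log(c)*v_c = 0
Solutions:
 v(c) = C1*exp(3*li(c)/8)


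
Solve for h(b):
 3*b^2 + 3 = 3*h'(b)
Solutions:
 h(b) = C1 + b^3/3 + b


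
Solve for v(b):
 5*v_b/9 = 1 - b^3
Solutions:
 v(b) = C1 - 9*b^4/20 + 9*b/5


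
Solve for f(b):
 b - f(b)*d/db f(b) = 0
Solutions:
 f(b) = -sqrt(C1 + b^2)
 f(b) = sqrt(C1 + b^2)


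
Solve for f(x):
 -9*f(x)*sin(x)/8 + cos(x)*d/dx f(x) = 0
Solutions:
 f(x) = C1/cos(x)^(9/8)


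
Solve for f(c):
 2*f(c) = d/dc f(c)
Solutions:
 f(c) = C1*exp(2*c)


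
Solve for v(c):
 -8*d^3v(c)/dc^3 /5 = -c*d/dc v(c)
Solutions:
 v(c) = C1 + Integral(C2*airyai(5^(1/3)*c/2) + C3*airybi(5^(1/3)*c/2), c)


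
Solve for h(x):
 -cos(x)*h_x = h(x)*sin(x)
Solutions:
 h(x) = C1*cos(x)


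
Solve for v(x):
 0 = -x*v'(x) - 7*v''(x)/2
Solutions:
 v(x) = C1 + C2*erf(sqrt(7)*x/7)


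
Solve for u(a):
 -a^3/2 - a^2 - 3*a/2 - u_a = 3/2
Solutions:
 u(a) = C1 - a^4/8 - a^3/3 - 3*a^2/4 - 3*a/2


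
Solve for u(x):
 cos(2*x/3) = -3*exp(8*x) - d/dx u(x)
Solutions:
 u(x) = C1 - 3*exp(8*x)/8 - 3*sin(2*x/3)/2


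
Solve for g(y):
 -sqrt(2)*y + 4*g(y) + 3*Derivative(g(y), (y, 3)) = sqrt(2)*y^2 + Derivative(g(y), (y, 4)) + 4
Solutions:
 g(y) = C1*exp(y*(-2^(1/3)*(3*sqrt(57) + 23)^(1/3) - 2*2^(2/3)/(3*sqrt(57) + 23)^(1/3) + 8)/6)*sin(2^(1/3)*sqrt(3)*y*(-(3*sqrt(57) + 23)^(1/3) + 2*2^(1/3)/(3*sqrt(57) + 23)^(1/3))/6) + C2*exp(y*(-2^(1/3)*(3*sqrt(57) + 23)^(1/3) - 2*2^(2/3)/(3*sqrt(57) + 23)^(1/3) + 8)/6)*cos(2^(1/3)*sqrt(3)*y*(-(3*sqrt(57) + 23)^(1/3) + 2*2^(1/3)/(3*sqrt(57) + 23)^(1/3))/6) + C3*exp(-y) + C4*exp(y*(2*2^(2/3)/(3*sqrt(57) + 23)^(1/3) + 4 + 2^(1/3)*(3*sqrt(57) + 23)^(1/3))/3) + sqrt(2)*y^2/4 + sqrt(2)*y/4 + 1


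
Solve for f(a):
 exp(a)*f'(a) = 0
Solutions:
 f(a) = C1


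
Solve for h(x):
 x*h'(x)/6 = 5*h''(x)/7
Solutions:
 h(x) = C1 + C2*erfi(sqrt(105)*x/30)


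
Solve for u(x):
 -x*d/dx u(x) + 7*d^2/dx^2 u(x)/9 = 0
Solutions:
 u(x) = C1 + C2*erfi(3*sqrt(14)*x/14)


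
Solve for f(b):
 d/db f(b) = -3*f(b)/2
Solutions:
 f(b) = C1*exp(-3*b/2)


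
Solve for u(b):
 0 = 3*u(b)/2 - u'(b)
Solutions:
 u(b) = C1*exp(3*b/2)


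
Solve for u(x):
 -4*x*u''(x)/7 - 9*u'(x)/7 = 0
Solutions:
 u(x) = C1 + C2/x^(5/4)


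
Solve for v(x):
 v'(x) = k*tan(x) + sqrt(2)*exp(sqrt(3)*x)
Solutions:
 v(x) = C1 - k*log(cos(x)) + sqrt(6)*exp(sqrt(3)*x)/3


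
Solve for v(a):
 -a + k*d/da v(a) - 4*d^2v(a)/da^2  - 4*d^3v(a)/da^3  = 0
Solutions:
 v(a) = C1 + C2*exp(a*(sqrt(k + 1) - 1)/2) + C3*exp(-a*(sqrt(k + 1) + 1)/2) + a^2/(2*k) + 4*a/k^2


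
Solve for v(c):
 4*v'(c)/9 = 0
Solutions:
 v(c) = C1


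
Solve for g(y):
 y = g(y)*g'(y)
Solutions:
 g(y) = -sqrt(C1 + y^2)
 g(y) = sqrt(C1 + y^2)


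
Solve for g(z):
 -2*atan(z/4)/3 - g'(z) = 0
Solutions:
 g(z) = C1 - 2*z*atan(z/4)/3 + 4*log(z^2 + 16)/3


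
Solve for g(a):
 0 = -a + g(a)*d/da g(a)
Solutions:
 g(a) = -sqrt(C1 + a^2)
 g(a) = sqrt(C1 + a^2)


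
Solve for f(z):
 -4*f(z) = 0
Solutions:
 f(z) = 0


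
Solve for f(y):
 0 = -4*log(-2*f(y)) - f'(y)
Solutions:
 Integral(1/(log(-_y) + log(2)), (_y, f(y)))/4 = C1 - y


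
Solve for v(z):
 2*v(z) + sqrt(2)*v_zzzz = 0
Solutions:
 v(z) = (C1*sin(2^(5/8)*z/2) + C2*cos(2^(5/8)*z/2))*exp(-2^(5/8)*z/2) + (C3*sin(2^(5/8)*z/2) + C4*cos(2^(5/8)*z/2))*exp(2^(5/8)*z/2)


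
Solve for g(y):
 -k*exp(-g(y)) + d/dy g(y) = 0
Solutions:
 g(y) = log(C1 + k*y)


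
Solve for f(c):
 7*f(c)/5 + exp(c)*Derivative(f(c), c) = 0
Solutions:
 f(c) = C1*exp(7*exp(-c)/5)


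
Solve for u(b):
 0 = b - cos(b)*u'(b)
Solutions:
 u(b) = C1 + Integral(b/cos(b), b)


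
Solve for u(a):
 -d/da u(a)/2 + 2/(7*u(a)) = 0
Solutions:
 u(a) = -sqrt(C1 + 56*a)/7
 u(a) = sqrt(C1 + 56*a)/7


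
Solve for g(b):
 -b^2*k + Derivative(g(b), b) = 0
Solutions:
 g(b) = C1 + b^3*k/3


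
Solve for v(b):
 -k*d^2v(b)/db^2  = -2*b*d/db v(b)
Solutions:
 v(b) = C1 + C2*erf(b*sqrt(-1/k))/sqrt(-1/k)


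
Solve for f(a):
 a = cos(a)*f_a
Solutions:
 f(a) = C1 + Integral(a/cos(a), a)


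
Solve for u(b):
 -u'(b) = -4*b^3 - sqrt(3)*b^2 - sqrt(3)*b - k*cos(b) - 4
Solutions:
 u(b) = C1 + b^4 + sqrt(3)*b^3/3 + sqrt(3)*b^2/2 + 4*b + k*sin(b)


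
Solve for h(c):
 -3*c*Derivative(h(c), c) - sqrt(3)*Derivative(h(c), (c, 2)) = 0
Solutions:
 h(c) = C1 + C2*erf(sqrt(2)*3^(1/4)*c/2)


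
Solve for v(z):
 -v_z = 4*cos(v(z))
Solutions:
 v(z) = pi - asin((C1 + exp(8*z))/(C1 - exp(8*z)))
 v(z) = asin((C1 + exp(8*z))/(C1 - exp(8*z)))


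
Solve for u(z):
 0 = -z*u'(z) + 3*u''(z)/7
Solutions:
 u(z) = C1 + C2*erfi(sqrt(42)*z/6)


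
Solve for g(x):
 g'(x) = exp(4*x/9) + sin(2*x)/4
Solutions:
 g(x) = C1 + 9*exp(4*x/9)/4 - cos(2*x)/8


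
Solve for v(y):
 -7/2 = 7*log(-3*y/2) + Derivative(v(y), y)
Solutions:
 v(y) = C1 - 7*y*log(-y) + y*(-7*log(3) + 7/2 + 7*log(2))


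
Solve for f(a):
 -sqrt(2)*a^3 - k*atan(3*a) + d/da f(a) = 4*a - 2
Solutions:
 f(a) = C1 + sqrt(2)*a^4/4 + 2*a^2 - 2*a + k*(a*atan(3*a) - log(9*a^2 + 1)/6)


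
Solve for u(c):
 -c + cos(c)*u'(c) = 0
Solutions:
 u(c) = C1 + Integral(c/cos(c), c)


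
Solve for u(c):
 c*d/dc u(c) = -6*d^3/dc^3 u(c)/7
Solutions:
 u(c) = C1 + Integral(C2*airyai(-6^(2/3)*7^(1/3)*c/6) + C3*airybi(-6^(2/3)*7^(1/3)*c/6), c)


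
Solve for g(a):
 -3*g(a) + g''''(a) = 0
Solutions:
 g(a) = C1*exp(-3^(1/4)*a) + C2*exp(3^(1/4)*a) + C3*sin(3^(1/4)*a) + C4*cos(3^(1/4)*a)


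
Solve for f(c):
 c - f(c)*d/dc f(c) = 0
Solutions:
 f(c) = -sqrt(C1 + c^2)
 f(c) = sqrt(C1 + c^2)


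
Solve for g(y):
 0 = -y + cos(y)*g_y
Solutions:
 g(y) = C1 + Integral(y/cos(y), y)


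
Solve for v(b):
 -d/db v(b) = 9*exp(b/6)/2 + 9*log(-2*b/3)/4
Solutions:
 v(b) = C1 - 9*b*log(-b)/4 + 9*b*(-log(2) + 1 + log(3))/4 - 27*exp(b/6)


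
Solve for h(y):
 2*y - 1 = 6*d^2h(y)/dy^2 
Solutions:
 h(y) = C1 + C2*y + y^3/18 - y^2/12


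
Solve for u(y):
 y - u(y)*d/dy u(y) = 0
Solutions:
 u(y) = -sqrt(C1 + y^2)
 u(y) = sqrt(C1 + y^2)


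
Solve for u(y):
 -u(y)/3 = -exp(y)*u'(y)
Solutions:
 u(y) = C1*exp(-exp(-y)/3)


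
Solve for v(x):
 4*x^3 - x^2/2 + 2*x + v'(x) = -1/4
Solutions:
 v(x) = C1 - x^4 + x^3/6 - x^2 - x/4


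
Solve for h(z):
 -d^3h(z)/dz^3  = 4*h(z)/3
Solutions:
 h(z) = C3*exp(-6^(2/3)*z/3) + (C1*sin(2^(2/3)*3^(1/6)*z/2) + C2*cos(2^(2/3)*3^(1/6)*z/2))*exp(6^(2/3)*z/6)


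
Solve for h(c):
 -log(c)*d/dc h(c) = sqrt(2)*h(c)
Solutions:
 h(c) = C1*exp(-sqrt(2)*li(c))


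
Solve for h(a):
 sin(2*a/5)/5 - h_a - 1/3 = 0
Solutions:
 h(a) = C1 - a/3 - cos(2*a/5)/2


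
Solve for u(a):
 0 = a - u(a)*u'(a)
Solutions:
 u(a) = -sqrt(C1 + a^2)
 u(a) = sqrt(C1 + a^2)


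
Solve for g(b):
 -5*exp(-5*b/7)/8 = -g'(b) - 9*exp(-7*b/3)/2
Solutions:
 g(b) = C1 + 27*exp(-7*b/3)/14 - 7*exp(-5*b/7)/8


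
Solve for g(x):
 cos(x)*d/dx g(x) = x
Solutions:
 g(x) = C1 + Integral(x/cos(x), x)


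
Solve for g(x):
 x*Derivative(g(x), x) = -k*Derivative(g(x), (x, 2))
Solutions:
 g(x) = C1 + C2*sqrt(k)*erf(sqrt(2)*x*sqrt(1/k)/2)


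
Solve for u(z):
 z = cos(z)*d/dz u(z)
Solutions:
 u(z) = C1 + Integral(z/cos(z), z)


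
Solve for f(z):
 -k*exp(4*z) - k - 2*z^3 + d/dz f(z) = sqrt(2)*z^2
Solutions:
 f(z) = C1 + k*z + k*exp(4*z)/4 + z^4/2 + sqrt(2)*z^3/3


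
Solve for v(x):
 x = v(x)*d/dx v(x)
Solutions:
 v(x) = -sqrt(C1 + x^2)
 v(x) = sqrt(C1 + x^2)


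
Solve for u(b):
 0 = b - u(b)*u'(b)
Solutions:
 u(b) = -sqrt(C1 + b^2)
 u(b) = sqrt(C1 + b^2)


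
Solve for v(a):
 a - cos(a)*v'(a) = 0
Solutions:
 v(a) = C1 + Integral(a/cos(a), a)


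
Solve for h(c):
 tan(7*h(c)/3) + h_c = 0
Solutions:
 h(c) = -3*asin(C1*exp(-7*c/3))/7 + 3*pi/7
 h(c) = 3*asin(C1*exp(-7*c/3))/7


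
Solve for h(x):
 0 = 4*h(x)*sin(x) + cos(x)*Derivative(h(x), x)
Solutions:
 h(x) = C1*cos(x)^4


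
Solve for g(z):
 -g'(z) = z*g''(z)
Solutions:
 g(z) = C1 + C2*log(z)


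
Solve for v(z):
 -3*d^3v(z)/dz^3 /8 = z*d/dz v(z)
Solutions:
 v(z) = C1 + Integral(C2*airyai(-2*3^(2/3)*z/3) + C3*airybi(-2*3^(2/3)*z/3), z)


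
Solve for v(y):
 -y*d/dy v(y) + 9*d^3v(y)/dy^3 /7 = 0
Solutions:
 v(y) = C1 + Integral(C2*airyai(21^(1/3)*y/3) + C3*airybi(21^(1/3)*y/3), y)


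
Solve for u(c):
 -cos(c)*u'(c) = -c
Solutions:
 u(c) = C1 + Integral(c/cos(c), c)


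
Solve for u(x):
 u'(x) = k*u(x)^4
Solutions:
 u(x) = (-1/(C1 + 3*k*x))^(1/3)
 u(x) = (-1/(C1 + k*x))^(1/3)*(-3^(2/3) - 3*3^(1/6)*I)/6
 u(x) = (-1/(C1 + k*x))^(1/3)*(-3^(2/3) + 3*3^(1/6)*I)/6


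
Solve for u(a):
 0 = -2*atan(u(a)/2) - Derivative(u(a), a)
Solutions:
 Integral(1/atan(_y/2), (_y, u(a))) = C1 - 2*a


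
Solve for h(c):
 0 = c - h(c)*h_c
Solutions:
 h(c) = -sqrt(C1 + c^2)
 h(c) = sqrt(C1 + c^2)


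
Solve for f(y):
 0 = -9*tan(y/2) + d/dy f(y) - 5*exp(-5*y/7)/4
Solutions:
 f(y) = C1 + 9*log(tan(y/2)^2 + 1) - 7*exp(-5*y/7)/4


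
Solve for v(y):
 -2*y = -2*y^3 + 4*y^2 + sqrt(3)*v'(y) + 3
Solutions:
 v(y) = C1 + sqrt(3)*y^4/6 - 4*sqrt(3)*y^3/9 - sqrt(3)*y^2/3 - sqrt(3)*y


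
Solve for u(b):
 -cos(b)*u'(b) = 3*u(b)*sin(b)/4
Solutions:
 u(b) = C1*cos(b)^(3/4)


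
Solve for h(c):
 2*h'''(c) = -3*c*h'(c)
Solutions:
 h(c) = C1 + Integral(C2*airyai(-2^(2/3)*3^(1/3)*c/2) + C3*airybi(-2^(2/3)*3^(1/3)*c/2), c)


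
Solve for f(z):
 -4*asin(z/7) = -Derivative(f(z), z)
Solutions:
 f(z) = C1 + 4*z*asin(z/7) + 4*sqrt(49 - z^2)


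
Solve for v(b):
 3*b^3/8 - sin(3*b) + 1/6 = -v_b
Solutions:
 v(b) = C1 - 3*b^4/32 - b/6 - cos(3*b)/3


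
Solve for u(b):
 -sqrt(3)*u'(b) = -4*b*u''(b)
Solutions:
 u(b) = C1 + C2*b^(sqrt(3)/4 + 1)


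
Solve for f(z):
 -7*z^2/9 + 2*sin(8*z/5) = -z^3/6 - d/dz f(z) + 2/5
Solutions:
 f(z) = C1 - z^4/24 + 7*z^3/27 + 2*z/5 + 5*cos(8*z/5)/4


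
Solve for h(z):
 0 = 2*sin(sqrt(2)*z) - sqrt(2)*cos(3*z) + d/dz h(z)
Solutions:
 h(z) = C1 + sqrt(2)*sin(3*z)/3 + sqrt(2)*cos(sqrt(2)*z)


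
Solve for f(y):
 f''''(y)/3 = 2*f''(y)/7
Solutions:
 f(y) = C1 + C2*y + C3*exp(-sqrt(42)*y/7) + C4*exp(sqrt(42)*y/7)


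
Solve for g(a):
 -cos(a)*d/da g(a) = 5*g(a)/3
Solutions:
 g(a) = C1*(sin(a) - 1)^(5/6)/(sin(a) + 1)^(5/6)


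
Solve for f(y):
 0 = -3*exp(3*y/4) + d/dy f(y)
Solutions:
 f(y) = C1 + 4*exp(3*y/4)


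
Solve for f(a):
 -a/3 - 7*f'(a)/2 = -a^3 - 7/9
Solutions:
 f(a) = C1 + a^4/14 - a^2/21 + 2*a/9


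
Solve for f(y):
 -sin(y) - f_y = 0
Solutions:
 f(y) = C1 + cos(y)


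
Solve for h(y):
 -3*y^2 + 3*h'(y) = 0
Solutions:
 h(y) = C1 + y^3/3


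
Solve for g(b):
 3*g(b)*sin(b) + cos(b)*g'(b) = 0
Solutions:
 g(b) = C1*cos(b)^3


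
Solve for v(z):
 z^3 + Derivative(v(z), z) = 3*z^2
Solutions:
 v(z) = C1 - z^4/4 + z^3


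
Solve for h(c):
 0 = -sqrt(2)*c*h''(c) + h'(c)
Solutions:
 h(c) = C1 + C2*c^(sqrt(2)/2 + 1)


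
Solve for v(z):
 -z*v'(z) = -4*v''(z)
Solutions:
 v(z) = C1 + C2*erfi(sqrt(2)*z/4)


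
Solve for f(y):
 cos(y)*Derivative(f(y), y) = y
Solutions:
 f(y) = C1 + Integral(y/cos(y), y)


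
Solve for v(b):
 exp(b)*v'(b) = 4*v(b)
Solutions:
 v(b) = C1*exp(-4*exp(-b))


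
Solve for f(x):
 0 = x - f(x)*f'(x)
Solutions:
 f(x) = -sqrt(C1 + x^2)
 f(x) = sqrt(C1 + x^2)


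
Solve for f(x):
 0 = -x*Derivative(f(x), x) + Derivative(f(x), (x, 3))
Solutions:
 f(x) = C1 + Integral(C2*airyai(x) + C3*airybi(x), x)


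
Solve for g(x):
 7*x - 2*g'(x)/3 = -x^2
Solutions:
 g(x) = C1 + x^3/2 + 21*x^2/4


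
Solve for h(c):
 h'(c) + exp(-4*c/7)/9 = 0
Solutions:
 h(c) = C1 + 7*exp(-4*c/7)/36


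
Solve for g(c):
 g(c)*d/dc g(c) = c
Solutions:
 g(c) = -sqrt(C1 + c^2)
 g(c) = sqrt(C1 + c^2)


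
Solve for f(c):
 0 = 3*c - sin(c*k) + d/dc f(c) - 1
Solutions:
 f(c) = C1 - 3*c^2/2 + c - cos(c*k)/k


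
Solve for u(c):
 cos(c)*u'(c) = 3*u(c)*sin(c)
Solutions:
 u(c) = C1/cos(c)^3


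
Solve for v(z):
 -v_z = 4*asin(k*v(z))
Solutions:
 Integral(1/asin(_y*k), (_y, v(z))) = C1 - 4*z


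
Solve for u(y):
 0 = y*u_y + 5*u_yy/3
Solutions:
 u(y) = C1 + C2*erf(sqrt(30)*y/10)


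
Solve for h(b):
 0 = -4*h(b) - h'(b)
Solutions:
 h(b) = C1*exp(-4*b)


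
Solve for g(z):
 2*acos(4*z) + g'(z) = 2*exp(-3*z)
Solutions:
 g(z) = C1 - 2*z*acos(4*z) + sqrt(1 - 16*z^2)/2 - 2*exp(-3*z)/3


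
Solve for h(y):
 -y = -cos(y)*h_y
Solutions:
 h(y) = C1 + Integral(y/cos(y), y)


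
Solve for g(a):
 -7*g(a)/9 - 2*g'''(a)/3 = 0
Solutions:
 g(a) = C3*exp(-6^(2/3)*7^(1/3)*a/6) + (C1*sin(2^(2/3)*3^(1/6)*7^(1/3)*a/4) + C2*cos(2^(2/3)*3^(1/6)*7^(1/3)*a/4))*exp(6^(2/3)*7^(1/3)*a/12)


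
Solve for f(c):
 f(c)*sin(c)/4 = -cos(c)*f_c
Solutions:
 f(c) = C1*cos(c)^(1/4)


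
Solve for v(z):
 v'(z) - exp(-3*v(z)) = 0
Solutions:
 v(z) = log(C1 + 3*z)/3
 v(z) = log((-3^(1/3) - 3^(5/6)*I)*(C1 + z)^(1/3)/2)
 v(z) = log((-3^(1/3) + 3^(5/6)*I)*(C1 + z)^(1/3)/2)


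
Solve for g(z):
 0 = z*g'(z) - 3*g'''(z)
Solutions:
 g(z) = C1 + Integral(C2*airyai(3^(2/3)*z/3) + C3*airybi(3^(2/3)*z/3), z)


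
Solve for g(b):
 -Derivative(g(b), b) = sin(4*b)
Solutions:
 g(b) = C1 + cos(4*b)/4


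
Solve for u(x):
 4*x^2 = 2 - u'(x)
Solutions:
 u(x) = C1 - 4*x^3/3 + 2*x


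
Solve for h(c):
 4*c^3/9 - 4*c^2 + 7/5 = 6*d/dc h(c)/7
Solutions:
 h(c) = C1 + 7*c^4/54 - 14*c^3/9 + 49*c/30


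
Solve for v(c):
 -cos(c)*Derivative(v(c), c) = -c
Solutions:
 v(c) = C1 + Integral(c/cos(c), c)


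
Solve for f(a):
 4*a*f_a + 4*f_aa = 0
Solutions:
 f(a) = C1 + C2*erf(sqrt(2)*a/2)


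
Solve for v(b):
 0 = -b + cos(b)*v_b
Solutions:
 v(b) = C1 + Integral(b/cos(b), b)


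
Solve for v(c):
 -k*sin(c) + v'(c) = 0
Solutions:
 v(c) = C1 - k*cos(c)


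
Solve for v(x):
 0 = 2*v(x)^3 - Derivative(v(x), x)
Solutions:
 v(x) = -sqrt(2)*sqrt(-1/(C1 + 2*x))/2
 v(x) = sqrt(2)*sqrt(-1/(C1 + 2*x))/2


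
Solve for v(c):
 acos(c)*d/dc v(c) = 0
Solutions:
 v(c) = C1


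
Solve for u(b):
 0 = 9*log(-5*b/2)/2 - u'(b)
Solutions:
 u(b) = C1 + 9*b*log(-b)/2 + 9*b*(-1 - log(2) + log(5))/2


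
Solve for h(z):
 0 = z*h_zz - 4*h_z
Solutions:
 h(z) = C1 + C2*z^5


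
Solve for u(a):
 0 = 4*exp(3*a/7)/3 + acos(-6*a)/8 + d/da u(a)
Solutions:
 u(a) = C1 - a*acos(-6*a)/8 - sqrt(1 - 36*a^2)/48 - 28*exp(3*a/7)/9


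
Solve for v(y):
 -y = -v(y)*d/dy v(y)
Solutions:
 v(y) = -sqrt(C1 + y^2)
 v(y) = sqrt(C1 + y^2)


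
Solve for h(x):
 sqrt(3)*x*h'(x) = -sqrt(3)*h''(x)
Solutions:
 h(x) = C1 + C2*erf(sqrt(2)*x/2)


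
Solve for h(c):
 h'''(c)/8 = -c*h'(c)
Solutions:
 h(c) = C1 + Integral(C2*airyai(-2*c) + C3*airybi(-2*c), c)


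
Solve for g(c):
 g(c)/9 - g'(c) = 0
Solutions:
 g(c) = C1*exp(c/9)
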